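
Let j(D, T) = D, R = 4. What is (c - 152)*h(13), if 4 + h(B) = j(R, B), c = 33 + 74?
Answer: 0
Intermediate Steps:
c = 107
h(B) = 0 (h(B) = -4 + 4 = 0)
(c - 152)*h(13) = (107 - 152)*0 = -45*0 = 0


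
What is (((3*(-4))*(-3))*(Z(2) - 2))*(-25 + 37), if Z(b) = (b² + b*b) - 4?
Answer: 864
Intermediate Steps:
Z(b) = -4 + 2*b² (Z(b) = (b² + b²) - 4 = 2*b² - 4 = -4 + 2*b²)
(((3*(-4))*(-3))*(Z(2) - 2))*(-25 + 37) = (((3*(-4))*(-3))*((-4 + 2*2²) - 2))*(-25 + 37) = ((-12*(-3))*((-4 + 2*4) - 2))*12 = (36*((-4 + 8) - 2))*12 = (36*(4 - 2))*12 = (36*2)*12 = 72*12 = 864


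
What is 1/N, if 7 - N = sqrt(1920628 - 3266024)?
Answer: 7/1345445 + 2*I*sqrt(336349)/1345445 ≈ 5.2027e-6 + 0.0008621*I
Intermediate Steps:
N = 7 - 2*I*sqrt(336349) (N = 7 - sqrt(1920628 - 3266024) = 7 - sqrt(-1345396) = 7 - 2*I*sqrt(336349) ≈ 7.0 - 1159.9*I)
1/N = 1/(7 - 2*I*sqrt(336349))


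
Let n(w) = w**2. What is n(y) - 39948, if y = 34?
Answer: -38792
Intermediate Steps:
n(y) - 39948 = 34**2 - 39948 = 1156 - 39948 = -38792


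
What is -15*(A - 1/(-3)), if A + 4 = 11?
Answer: -110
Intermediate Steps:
A = 7 (A = -4 + 11 = 7)
-15*(A - 1/(-3)) = -15*(7 - 1/(-3)) = -15*(7 - 1*(-1/3)) = -15*(7 + 1/3) = -15*22/3 = -110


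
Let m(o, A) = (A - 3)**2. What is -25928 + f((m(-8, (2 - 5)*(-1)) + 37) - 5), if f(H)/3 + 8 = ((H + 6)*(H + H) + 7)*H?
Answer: 208192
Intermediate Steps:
m(o, A) = (-3 + A)**2
f(H) = -24 + 3*H*(7 + 2*H*(6 + H)) (f(H) = -24 + 3*(((H + 6)*(H + H) + 7)*H) = -24 + 3*(((6 + H)*(2*H) + 7)*H) = -24 + 3*((2*H*(6 + H) + 7)*H) = -24 + 3*((7 + 2*H*(6 + H))*H) = -24 + 3*(H*(7 + 2*H*(6 + H))) = -24 + 3*H*(7 + 2*H*(6 + H)))
-25928 + f((m(-8, (2 - 5)*(-1)) + 37) - 5) = -25928 + (-24 + 6*(((-3 + (2 - 5)*(-1))**2 + 37) - 5)**3 + 21*(((-3 + (2 - 5)*(-1))**2 + 37) - 5) + 36*(((-3 + (2 - 5)*(-1))**2 + 37) - 5)**2) = -25928 + (-24 + 6*(((-3 - 3*(-1))**2 + 37) - 5)**3 + 21*(((-3 - 3*(-1))**2 + 37) - 5) + 36*(((-3 - 3*(-1))**2 + 37) - 5)**2) = -25928 + (-24 + 6*(((-3 + 3)**2 + 37) - 5)**3 + 21*(((-3 + 3)**2 + 37) - 5) + 36*(((-3 + 3)**2 + 37) - 5)**2) = -25928 + (-24 + 6*((0**2 + 37) - 5)**3 + 21*((0**2 + 37) - 5) + 36*((0**2 + 37) - 5)**2) = -25928 + (-24 + 6*((0 + 37) - 5)**3 + 21*((0 + 37) - 5) + 36*((0 + 37) - 5)**2) = -25928 + (-24 + 6*(37 - 5)**3 + 21*(37 - 5) + 36*(37 - 5)**2) = -25928 + (-24 + 6*32**3 + 21*32 + 36*32**2) = -25928 + (-24 + 6*32768 + 672 + 36*1024) = -25928 + (-24 + 196608 + 672 + 36864) = -25928 + 234120 = 208192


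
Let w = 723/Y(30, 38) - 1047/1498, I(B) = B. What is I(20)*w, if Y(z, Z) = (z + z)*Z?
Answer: -217351/28462 ≈ -7.6365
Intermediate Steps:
Y(z, Z) = 2*Z*z (Y(z, Z) = (2*z)*Z = 2*Z*z)
w = -217351/569240 (w = 723/((2*38*30)) - 1047/1498 = 723/2280 - 1047*1/1498 = 723*(1/2280) - 1047/1498 = 241/760 - 1047/1498 = -217351/569240 ≈ -0.38183)
I(20)*w = 20*(-217351/569240) = -217351/28462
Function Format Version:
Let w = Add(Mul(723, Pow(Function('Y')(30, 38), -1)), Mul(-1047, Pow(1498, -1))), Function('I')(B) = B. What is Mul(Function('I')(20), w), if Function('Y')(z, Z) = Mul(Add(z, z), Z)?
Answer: Rational(-217351, 28462) ≈ -7.6365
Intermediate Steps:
Function('Y')(z, Z) = Mul(2, Z, z) (Function('Y')(z, Z) = Mul(Mul(2, z), Z) = Mul(2, Z, z))
w = Rational(-217351, 569240) (w = Add(Mul(723, Pow(Mul(2, 38, 30), -1)), Mul(-1047, Pow(1498, -1))) = Add(Mul(723, Pow(2280, -1)), Mul(-1047, Rational(1, 1498))) = Add(Mul(723, Rational(1, 2280)), Rational(-1047, 1498)) = Add(Rational(241, 760), Rational(-1047, 1498)) = Rational(-217351, 569240) ≈ -0.38183)
Mul(Function('I')(20), w) = Mul(20, Rational(-217351, 569240)) = Rational(-217351, 28462)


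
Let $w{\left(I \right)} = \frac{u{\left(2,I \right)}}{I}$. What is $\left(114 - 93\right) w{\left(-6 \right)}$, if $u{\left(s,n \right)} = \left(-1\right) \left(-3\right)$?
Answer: $- \frac{21}{2} \approx -10.5$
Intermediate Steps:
$u{\left(s,n \right)} = 3$
$w{\left(I \right)} = \frac{3}{I}$
$\left(114 - 93\right) w{\left(-6 \right)} = \left(114 - 93\right) \frac{3}{-6} = 21 \cdot 3 \left(- \frac{1}{6}\right) = 21 \left(- \frac{1}{2}\right) = - \frac{21}{2}$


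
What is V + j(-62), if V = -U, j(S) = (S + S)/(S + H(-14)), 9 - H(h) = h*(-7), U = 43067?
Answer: -6502993/151 ≈ -43066.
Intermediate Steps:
H(h) = 9 + 7*h (H(h) = 9 - h*(-7) = 9 - (-7)*h = 9 + 7*h)
j(S) = 2*S/(-89 + S) (j(S) = (S + S)/(S + (9 + 7*(-14))) = (2*S)/(S + (9 - 98)) = (2*S)/(S - 89) = (2*S)/(-89 + S) = 2*S/(-89 + S))
V = -43067 (V = -1*43067 = -43067)
V + j(-62) = -43067 + 2*(-62)/(-89 - 62) = -43067 + 2*(-62)/(-151) = -43067 + 2*(-62)*(-1/151) = -43067 + 124/151 = -6502993/151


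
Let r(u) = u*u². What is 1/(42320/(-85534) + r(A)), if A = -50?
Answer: -42767/5345896160 ≈ -8.0000e-6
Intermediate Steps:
r(u) = u³
1/(42320/(-85534) + r(A)) = 1/(42320/(-85534) + (-50)³) = 1/(42320*(-1/85534) - 125000) = 1/(-21160/42767 - 125000) = 1/(-5345896160/42767) = -42767/5345896160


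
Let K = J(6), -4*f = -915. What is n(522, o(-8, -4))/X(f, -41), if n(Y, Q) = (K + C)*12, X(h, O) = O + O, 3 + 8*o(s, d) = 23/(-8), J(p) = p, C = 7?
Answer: -78/41 ≈ -1.9024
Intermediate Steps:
f = 915/4 (f = -¼*(-915) = 915/4 ≈ 228.75)
o(s, d) = -47/64 (o(s, d) = -3/8 + (23/(-8))/8 = -3/8 + (23*(-⅛))/8 = -3/8 + (⅛)*(-23/8) = -3/8 - 23/64 = -47/64)
K = 6
X(h, O) = 2*O
n(Y, Q) = 156 (n(Y, Q) = (6 + 7)*12 = 13*12 = 156)
n(522, o(-8, -4))/X(f, -41) = 156/((2*(-41))) = 156/(-82) = 156*(-1/82) = -78/41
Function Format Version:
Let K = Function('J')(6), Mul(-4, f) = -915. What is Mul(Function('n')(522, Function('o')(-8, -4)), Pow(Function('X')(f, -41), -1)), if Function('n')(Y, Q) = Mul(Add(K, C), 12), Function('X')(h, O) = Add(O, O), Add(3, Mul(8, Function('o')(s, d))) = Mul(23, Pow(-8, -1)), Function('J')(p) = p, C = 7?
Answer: Rational(-78, 41) ≈ -1.9024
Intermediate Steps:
f = Rational(915, 4) (f = Mul(Rational(-1, 4), -915) = Rational(915, 4) ≈ 228.75)
Function('o')(s, d) = Rational(-47, 64) (Function('o')(s, d) = Add(Rational(-3, 8), Mul(Rational(1, 8), Mul(23, Pow(-8, -1)))) = Add(Rational(-3, 8), Mul(Rational(1, 8), Mul(23, Rational(-1, 8)))) = Add(Rational(-3, 8), Mul(Rational(1, 8), Rational(-23, 8))) = Add(Rational(-3, 8), Rational(-23, 64)) = Rational(-47, 64))
K = 6
Function('X')(h, O) = Mul(2, O)
Function('n')(Y, Q) = 156 (Function('n')(Y, Q) = Mul(Add(6, 7), 12) = Mul(13, 12) = 156)
Mul(Function('n')(522, Function('o')(-8, -4)), Pow(Function('X')(f, -41), -1)) = Mul(156, Pow(Mul(2, -41), -1)) = Mul(156, Pow(-82, -1)) = Mul(156, Rational(-1, 82)) = Rational(-78, 41)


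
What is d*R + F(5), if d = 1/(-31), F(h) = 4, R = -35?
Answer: 159/31 ≈ 5.1290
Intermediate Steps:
d = -1/31 ≈ -0.032258
d*R + F(5) = -1/31*(-35) + 4 = 35/31 + 4 = 159/31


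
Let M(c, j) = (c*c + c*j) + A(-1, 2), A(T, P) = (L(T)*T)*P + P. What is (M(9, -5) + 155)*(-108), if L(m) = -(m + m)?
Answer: -20412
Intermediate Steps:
L(m) = -2*m
A(T, P) = P - 2*P*T² (A(T, P) = ((-2*T)*T)*P + P = (-2*T²)*P + P = -2*P*T² + P = P - 2*P*T²)
M(c, j) = -2 + c² + c*j (M(c, j) = (c*c + c*j) + 2*(1 - 2*(-1)²) = (c² + c*j) + 2*(1 - 2*1) = (c² + c*j) + 2*(1 - 2) = (c² + c*j) + 2*(-1) = (c² + c*j) - 2 = -2 + c² + c*j)
(M(9, -5) + 155)*(-108) = ((-2 + 9² + 9*(-5)) + 155)*(-108) = ((-2 + 81 - 45) + 155)*(-108) = (34 + 155)*(-108) = 189*(-108) = -20412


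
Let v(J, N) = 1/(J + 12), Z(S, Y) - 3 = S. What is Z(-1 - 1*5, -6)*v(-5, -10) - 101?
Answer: -710/7 ≈ -101.43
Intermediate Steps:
Z(S, Y) = 3 + S
v(J, N) = 1/(12 + J)
Z(-1 - 1*5, -6)*v(-5, -10) - 101 = (3 + (-1 - 1*5))/(12 - 5) - 101 = (3 + (-1 - 5))/7 - 101 = (3 - 6)*(⅐) - 101 = -3*⅐ - 101 = -3/7 - 101 = -710/7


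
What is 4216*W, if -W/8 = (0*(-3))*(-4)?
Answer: 0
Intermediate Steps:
W = 0 (W = -8*0*(-3)*(-4) = -0*(-4) = -8*0 = 0)
4216*W = 4216*0 = 0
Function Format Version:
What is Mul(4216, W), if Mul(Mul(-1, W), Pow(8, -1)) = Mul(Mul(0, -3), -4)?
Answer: 0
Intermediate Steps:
W = 0 (W = Mul(-8, Mul(Mul(0, -3), -4)) = Mul(-8, Mul(0, -4)) = Mul(-8, 0) = 0)
Mul(4216, W) = Mul(4216, 0) = 0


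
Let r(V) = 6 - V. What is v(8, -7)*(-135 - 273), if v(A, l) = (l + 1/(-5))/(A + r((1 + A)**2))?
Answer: -14688/335 ≈ -43.845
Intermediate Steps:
v(A, l) = (-1/5 + l)/(6 + A - (1 + A)**2) (v(A, l) = (l + 1/(-5))/(A + (6 - (1 + A)**2)) = (l - 1/5)/(6 + A - (1 + A)**2) = (-1/5 + l)/(6 + A - (1 + A)**2))
v(8, -7)*(-135 - 273) = ((1/5 - 1*(-7))/(-5 + 8 + 8**2))*(-135 - 273) = ((1/5 + 7)/(-5 + 8 + 64))*(-408) = ((36/5)/67)*(-408) = ((1/67)*(36/5))*(-408) = (36/335)*(-408) = -14688/335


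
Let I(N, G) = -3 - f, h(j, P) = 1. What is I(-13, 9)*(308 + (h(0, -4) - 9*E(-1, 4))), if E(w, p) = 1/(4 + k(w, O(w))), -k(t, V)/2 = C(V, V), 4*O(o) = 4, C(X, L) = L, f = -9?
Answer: 1827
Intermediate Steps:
O(o) = 1 (O(o) = (1/4)*4 = 1)
k(t, V) = -2*V
I(N, G) = 6 (I(N, G) = -3 - 1*(-9) = -3 + 9 = 6)
E(w, p) = 1/2 (E(w, p) = 1/(4 - 2*1) = 1/(4 - 2) = 1/2)
I(-13, 9)*(308 + (h(0, -4) - 9*E(-1, 4))) = 6*(308 + (1 - 9*1/2)) = 6*(308 + (1 - 9/2)) = 6*(308 - 7/2) = 6*(609/2) = 1827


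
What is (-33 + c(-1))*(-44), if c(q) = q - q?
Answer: 1452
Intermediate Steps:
c(q) = 0
(-33 + c(-1))*(-44) = (-33 + 0)*(-44) = -33*(-44) = 1452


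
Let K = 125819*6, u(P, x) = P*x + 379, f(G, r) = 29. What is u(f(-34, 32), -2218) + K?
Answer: 690971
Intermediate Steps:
u(P, x) = 379 + P*x
K = 754914
u(f(-34, 32), -2218) + K = (379 + 29*(-2218)) + 754914 = (379 - 64322) + 754914 = -63943 + 754914 = 690971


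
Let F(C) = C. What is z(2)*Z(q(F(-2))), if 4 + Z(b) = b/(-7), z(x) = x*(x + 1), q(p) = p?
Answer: -156/7 ≈ -22.286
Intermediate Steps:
z(x) = x*(1 + x)
Z(b) = -4 - b/7 (Z(b) = -4 + b/(-7) = -4 + b*(-⅐) = -4 - b/7)
z(2)*Z(q(F(-2))) = (2*(1 + 2))*(-4 - ⅐*(-2)) = (2*3)*(-4 + 2/7) = 6*(-26/7) = -156/7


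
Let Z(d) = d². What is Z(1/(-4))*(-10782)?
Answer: -5391/8 ≈ -673.88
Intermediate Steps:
Z(1/(-4))*(-10782) = (1/(-4))²*(-10782) = (-¼)²*(-10782) = (1/16)*(-10782) = -5391/8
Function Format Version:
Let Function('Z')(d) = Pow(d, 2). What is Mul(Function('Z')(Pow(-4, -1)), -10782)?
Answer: Rational(-5391, 8) ≈ -673.88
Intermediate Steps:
Mul(Function('Z')(Pow(-4, -1)), -10782) = Mul(Pow(Pow(-4, -1), 2), -10782) = Mul(Pow(Rational(-1, 4), 2), -10782) = Mul(Rational(1, 16), -10782) = Rational(-5391, 8)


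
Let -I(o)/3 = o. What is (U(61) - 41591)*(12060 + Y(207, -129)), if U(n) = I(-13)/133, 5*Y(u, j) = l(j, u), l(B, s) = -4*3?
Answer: -333486930432/665 ≈ -5.0148e+8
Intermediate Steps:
I(o) = -3*o
l(B, s) = -12
Y(u, j) = -12/5 (Y(u, j) = (⅕)*(-12) = -12/5)
U(n) = 39/133 (U(n) = -3*(-13)/133 = 39*(1/133) = 39/133)
(U(61) - 41591)*(12060 + Y(207, -129)) = (39/133 - 41591)*(12060 - 12/5) = -5531564/133*60288/5 = -333486930432/665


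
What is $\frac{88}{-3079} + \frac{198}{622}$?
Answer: $\frac{277453}{957569} \approx 0.28975$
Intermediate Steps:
$\frac{88}{-3079} + \frac{198}{622} = 88 \left(- \frac{1}{3079}\right) + 198 \cdot \frac{1}{622} = - \frac{88}{3079} + \frac{99}{311} = \frac{277453}{957569}$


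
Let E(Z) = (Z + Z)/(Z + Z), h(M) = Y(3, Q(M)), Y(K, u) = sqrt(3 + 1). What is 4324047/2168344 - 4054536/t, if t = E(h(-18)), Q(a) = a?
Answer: -8791624484337/2168344 ≈ -4.0545e+6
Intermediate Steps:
Y(K, u) = 2 (Y(K, u) = sqrt(4) = 2)
h(M) = 2
E(Z) = 1 (E(Z) = (2*Z)/((2*Z)) = (2*Z)*(1/(2*Z)) = 1)
t = 1
4324047/2168344 - 4054536/t = 4324047/2168344 - 4054536/1 = 4324047*(1/2168344) - 4054536*1 = 4324047/2168344 - 4054536 = -8791624484337/2168344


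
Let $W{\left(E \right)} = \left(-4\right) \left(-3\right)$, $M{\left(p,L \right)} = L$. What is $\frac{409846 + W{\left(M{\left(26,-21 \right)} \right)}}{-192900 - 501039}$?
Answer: $- \frac{409858}{693939} \approx -0.59063$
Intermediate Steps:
$W{\left(E \right)} = 12$
$\frac{409846 + W{\left(M{\left(26,-21 \right)} \right)}}{-192900 - 501039} = \frac{409846 + 12}{-192900 - 501039} = \frac{409858}{-693939} = 409858 \left(- \frac{1}{693939}\right) = - \frac{409858}{693939}$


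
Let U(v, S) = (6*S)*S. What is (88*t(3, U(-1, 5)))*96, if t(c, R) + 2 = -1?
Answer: -25344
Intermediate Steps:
U(v, S) = 6*S²
t(c, R) = -3 (t(c, R) = -2 - 1 = -3)
(88*t(3, U(-1, 5)))*96 = (88*(-3))*96 = -264*96 = -25344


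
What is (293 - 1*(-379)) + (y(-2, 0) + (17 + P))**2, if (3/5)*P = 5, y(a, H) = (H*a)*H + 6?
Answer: 14884/9 ≈ 1653.8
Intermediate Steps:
y(a, H) = 6 + a*H**2 (y(a, H) = a*H**2 + 6 = 6 + a*H**2)
P = 25/3 (P = (5/3)*5 = 25/3 ≈ 8.3333)
(293 - 1*(-379)) + (y(-2, 0) + (17 + P))**2 = (293 - 1*(-379)) + ((6 - 2*0**2) + (17 + 25/3))**2 = (293 + 379) + ((6 - 2*0) + 76/3)**2 = 672 + ((6 + 0) + 76/3)**2 = 672 + (6 + 76/3)**2 = 672 + (94/3)**2 = 672 + 8836/9 = 14884/9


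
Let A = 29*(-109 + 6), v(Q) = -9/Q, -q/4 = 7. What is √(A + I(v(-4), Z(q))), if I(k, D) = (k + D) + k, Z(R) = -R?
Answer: I*√11818/2 ≈ 54.355*I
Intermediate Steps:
q = -28 (q = -4*7 = -28)
I(k, D) = D + 2*k (I(k, D) = (D + k) + k = D + 2*k)
A = -2987 (A = 29*(-103) = -2987)
√(A + I(v(-4), Z(q))) = √(-2987 + (-1*(-28) + 2*(-9/(-4)))) = √(-2987 + (28 + 2*(-9*(-¼)))) = √(-2987 + (28 + 2*(9/4))) = √(-2987 + (28 + 9/2)) = √(-2987 + 65/2) = √(-5909/2) = I*√11818/2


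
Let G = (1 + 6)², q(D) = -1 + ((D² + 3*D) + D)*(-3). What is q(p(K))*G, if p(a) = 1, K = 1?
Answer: -784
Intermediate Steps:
q(D) = -1 - 12*D - 3*D² (q(D) = -1 + (D² + 4*D)*(-3) = -1 + (-12*D - 3*D²) = -1 - 12*D - 3*D²)
G = 49 (G = 7² = 49)
q(p(K))*G = (-1 - 12*1 - 3*1²)*49 = (-1 - 12 - 3*1)*49 = (-1 - 12 - 3)*49 = -16*49 = -784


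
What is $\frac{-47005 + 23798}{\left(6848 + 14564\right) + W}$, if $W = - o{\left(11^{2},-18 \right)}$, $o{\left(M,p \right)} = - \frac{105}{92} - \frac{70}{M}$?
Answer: $- \frac{258340324}{238377529} \approx -1.0837$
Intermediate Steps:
$o{\left(M,p \right)} = - \frac{105}{92} - \frac{70}{M}$ ($o{\left(M,p \right)} = \left(-105\right) \frac{1}{92} - \frac{70}{M} = - \frac{105}{92} - \frac{70}{M}$)
$W = \frac{19145}{11132}$ ($W = - (- \frac{105}{92} - \frac{70}{11^{2}}) = - (- \frac{105}{92} - \frac{70}{121}) = \left(-1\right) \left(- \frac{19145}{11132}\right) = \frac{19145}{11132} \approx 1.7198$)
$\frac{-47005 + 23798}{\left(6848 + 14564\right) + W} = \frac{-47005 + 23798}{\left(6848 + 14564\right) + \frac{19145}{11132}} = - \frac{23207}{21412 + \frac{19145}{11132}} = - \frac{23207}{\frac{238377529}{11132}} = \left(-23207\right) \frac{11132}{238377529} = - \frac{258340324}{238377529}$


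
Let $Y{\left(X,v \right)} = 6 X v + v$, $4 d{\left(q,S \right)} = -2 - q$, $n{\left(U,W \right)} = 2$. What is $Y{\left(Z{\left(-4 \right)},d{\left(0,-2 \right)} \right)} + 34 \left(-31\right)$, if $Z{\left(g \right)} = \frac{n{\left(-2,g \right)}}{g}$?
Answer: $-1053$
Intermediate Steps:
$d{\left(q,S \right)} = - \frac{1}{2} - \frac{q}{4}$ ($d{\left(q,S \right)} = \frac{-2 - q}{4} = - \frac{1}{2} - \frac{q}{4}$)
$Z{\left(g \right)} = \frac{2}{g}$
$Y{\left(X,v \right)} = v + 6 X v$ ($Y{\left(X,v \right)} = 6 X v + v = v + 6 X v$)
$Y{\left(Z{\left(-4 \right)},d{\left(0,-2 \right)} \right)} + 34 \left(-31\right) = \left(- \frac{1}{2} - 0\right) \left(1 + 6 \frac{2}{-4}\right) + 34 \left(-31\right) = \left(- \frac{1}{2} + 0\right) \left(1 + 6 \cdot 2 \left(- \frac{1}{4}\right)\right) - 1054 = - \frac{1 + 6 \left(- \frac{1}{2}\right)}{2} - 1054 = - \frac{1 - 3}{2} - 1054 = \left(- \frac{1}{2}\right) \left(-2\right) - 1054 = 1 - 1054 = -1053$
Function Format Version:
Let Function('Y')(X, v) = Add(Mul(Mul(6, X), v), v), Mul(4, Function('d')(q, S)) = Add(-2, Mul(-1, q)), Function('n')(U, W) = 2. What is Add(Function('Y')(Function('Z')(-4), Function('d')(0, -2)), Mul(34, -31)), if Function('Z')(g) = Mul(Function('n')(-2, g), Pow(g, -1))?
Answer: -1053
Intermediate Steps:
Function('d')(q, S) = Add(Rational(-1, 2), Mul(Rational(-1, 4), q)) (Function('d')(q, S) = Mul(Rational(1, 4), Add(-2, Mul(-1, q))) = Add(Rational(-1, 2), Mul(Rational(-1, 4), q)))
Function('Z')(g) = Mul(2, Pow(g, -1))
Function('Y')(X, v) = Add(v, Mul(6, X, v)) (Function('Y')(X, v) = Add(Mul(6, X, v), v) = Add(v, Mul(6, X, v)))
Add(Function('Y')(Function('Z')(-4), Function('d')(0, -2)), Mul(34, -31)) = Add(Mul(Add(Rational(-1, 2), Mul(Rational(-1, 4), 0)), Add(1, Mul(6, Mul(2, Pow(-4, -1))))), Mul(34, -31)) = Add(Mul(Add(Rational(-1, 2), 0), Add(1, Mul(6, Mul(2, Rational(-1, 4))))), -1054) = Add(Mul(Rational(-1, 2), Add(1, Mul(6, Rational(-1, 2)))), -1054) = Add(Mul(Rational(-1, 2), Add(1, -3)), -1054) = Add(Mul(Rational(-1, 2), -2), -1054) = Add(1, -1054) = -1053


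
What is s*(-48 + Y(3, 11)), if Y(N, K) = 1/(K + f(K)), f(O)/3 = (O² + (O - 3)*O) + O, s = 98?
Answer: -3156286/671 ≈ -4703.9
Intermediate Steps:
f(O) = 3*O + 3*O² + 3*O*(-3 + O) (f(O) = 3*((O² + (O - 3)*O) + O) = 3*((O² + (-3 + O)*O) + O) = 3*((O² + O*(-3 + O)) + O) = 3*(O + O² + O*(-3 + O)) = 3*O + 3*O² + 3*O*(-3 + O))
Y(N, K) = 1/(K + 6*K*(-1 + K))
s*(-48 + Y(3, 11)) = 98*(-48 + 1/(11*(-5 + 6*11))) = 98*(-48 + 1/(11*(-5 + 66))) = 98*(-48 + (1/11)/61) = 98*(-48 + (1/11)*(1/61)) = 98*(-48 + 1/671) = 98*(-32207/671) = -3156286/671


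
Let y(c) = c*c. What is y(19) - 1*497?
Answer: -136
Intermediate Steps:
y(c) = c²
y(19) - 1*497 = 19² - 1*497 = 361 - 497 = -136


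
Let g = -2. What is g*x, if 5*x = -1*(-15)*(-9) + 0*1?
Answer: 54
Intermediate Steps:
x = -27 (x = (-1*(-15)*(-9) + 0*1)/5 = (15*(-9) + 0)/5 = (-135 + 0)/5 = (1/5)*(-135) = -27)
g*x = -2*(-27) = 54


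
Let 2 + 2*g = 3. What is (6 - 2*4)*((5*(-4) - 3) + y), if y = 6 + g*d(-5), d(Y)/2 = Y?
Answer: 44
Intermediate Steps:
g = ½ (g = -1 + (½)*3 = -1 + 3/2 = ½ ≈ 0.50000)
d(Y) = 2*Y
y = 1 (y = 6 + (2*(-5))/2 = 6 + (½)*(-10) = 6 - 5 = 1)
(6 - 2*4)*((5*(-4) - 3) + y) = (6 - 2*4)*((5*(-4) - 3) + 1) = (6 - 8)*((-20 - 3) + 1) = -2*(-23 + 1) = -2*(-22) = 44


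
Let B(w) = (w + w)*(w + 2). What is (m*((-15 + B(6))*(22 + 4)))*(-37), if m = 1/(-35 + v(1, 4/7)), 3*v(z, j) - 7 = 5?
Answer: 77922/31 ≈ 2513.6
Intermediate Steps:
B(w) = 2*w*(2 + w) (B(w) = (2*w)*(2 + w) = 2*w*(2 + w))
v(z, j) = 4 (v(z, j) = 7/3 + (⅓)*5 = 7/3 + 5/3 = 4)
m = -1/31 (m = 1/(-35 + 4) = 1/(-31) = -1/31 ≈ -0.032258)
(m*((-15 + B(6))*(22 + 4)))*(-37) = -(-15 + 2*6*(2 + 6))*(22 + 4)/31*(-37) = -(-15 + 2*6*8)*26/31*(-37) = -(-15 + 96)*26/31*(-37) = -81*26/31*(-37) = -1/31*2106*(-37) = -2106/31*(-37) = 77922/31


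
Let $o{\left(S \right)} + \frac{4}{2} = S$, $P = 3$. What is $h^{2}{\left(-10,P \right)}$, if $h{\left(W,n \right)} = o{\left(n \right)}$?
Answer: $1$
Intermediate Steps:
$o{\left(S \right)} = -2 + S$
$h{\left(W,n \right)} = -2 + n$
$h^{2}{\left(-10,P \right)} = \left(-2 + 3\right)^{2} = 1^{2} = 1$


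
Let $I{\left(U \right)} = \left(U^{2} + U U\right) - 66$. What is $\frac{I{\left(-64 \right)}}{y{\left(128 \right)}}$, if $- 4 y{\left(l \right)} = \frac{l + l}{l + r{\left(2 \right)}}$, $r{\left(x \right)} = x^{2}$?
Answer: $- \frac{134079}{8} \approx -16760.0$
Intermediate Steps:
$y{\left(l \right)} = - \frac{l}{2 \left(4 + l\right)}$ ($y{\left(l \right)} = - \frac{\left(l + l\right) \frac{1}{l + 2^{2}}}{4} = - \frac{2 l \frac{1}{l + 4}}{4} = - \frac{2 l \frac{1}{4 + l}}{4} = - \frac{l}{2 \left(4 + l\right)}$)
$I{\left(U \right)} = -66 + 2 U^{2}$ ($I{\left(U \right)} = \left(U^{2} + U^{2}\right) - 66 = 2 U^{2} - 66 = -66 + 2 U^{2}$)
$\frac{I{\left(-64 \right)}}{y{\left(128 \right)}} = \frac{-66 + 2 \left(-64\right)^{2}}{\left(-1\right) 128 \frac{1}{8 + 2 \cdot 128}} = \frac{-66 + 2 \cdot 4096}{\left(-1\right) 128 \frac{1}{8 + 256}} = \frac{-66 + 8192}{\left(-1\right) 128 \cdot \frac{1}{264}} = \frac{8126}{\left(-1\right) 128 \cdot \frac{1}{264}} = \frac{8126}{- \frac{16}{33}} = 8126 \left(- \frac{33}{16}\right) = - \frac{134079}{8}$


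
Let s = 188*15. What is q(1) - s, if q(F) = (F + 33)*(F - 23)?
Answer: -3568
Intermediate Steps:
s = 2820
q(F) = (-23 + F)*(33 + F) (q(F) = (33 + F)*(-23 + F) = (-23 + F)*(33 + F))
q(1) - s = (-759 + 1² + 10*1) - 1*2820 = (-759 + 1 + 10) - 2820 = -748 - 2820 = -3568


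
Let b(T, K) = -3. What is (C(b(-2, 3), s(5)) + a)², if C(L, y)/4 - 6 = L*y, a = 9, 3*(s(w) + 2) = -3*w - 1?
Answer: 14641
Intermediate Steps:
s(w) = -7/3 - w (s(w) = -2 + (-3*w - 1)/3 = -2 + (-1 - 3*w)/3 = -2 + (-⅓ - w) = -7/3 - w)
C(L, y) = 24 + 4*L*y (C(L, y) = 24 + 4*(L*y) = 24 + 4*L*y)
(C(b(-2, 3), s(5)) + a)² = ((24 + 4*(-3)*(-7/3 - 1*5)) + 9)² = ((24 + 4*(-3)*(-7/3 - 5)) + 9)² = ((24 + 4*(-3)*(-22/3)) + 9)² = ((24 + 88) + 9)² = (112 + 9)² = 121² = 14641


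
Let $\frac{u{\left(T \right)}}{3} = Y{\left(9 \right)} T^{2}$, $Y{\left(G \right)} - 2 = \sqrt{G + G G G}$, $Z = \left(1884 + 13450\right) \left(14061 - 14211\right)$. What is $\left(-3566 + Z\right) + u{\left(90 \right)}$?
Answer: $-2255066 + 72900 \sqrt{82} \approx -1.5949 \cdot 10^{6}$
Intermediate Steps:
$Z = -2300100$ ($Z = 15334 \left(-150\right) = -2300100$)
$Y{\left(G \right)} = 2 + \sqrt{G + G^{3}}$ ($Y{\left(G \right)} = 2 + \sqrt{G + G G G} = 2 + \sqrt{G + G^{2} G} = 2 + \sqrt{G + G^{3}}$)
$u{\left(T \right)} = 3 T^{2} \left(2 + 3 \sqrt{82}\right)$ ($u{\left(T \right)} = 3 \left(2 + \sqrt{9 + 9^{3}}\right) T^{2} = 3 \left(2 + \sqrt{9 + 729}\right) T^{2} = 3 \left(2 + \sqrt{738}\right) T^{2} = 3 \left(2 + 3 \sqrt{82}\right) T^{2} = 3 T^{2} \left(2 + 3 \sqrt{82}\right)$)
$\left(-3566 + Z\right) + u{\left(90 \right)} = \left(-3566 - 2300100\right) + 90^{2} \left(6 + 9 \sqrt{82}\right) = -2303666 + 8100 \left(6 + 9 \sqrt{82}\right) = -2303666 + \left(48600 + 72900 \sqrt{82}\right) = -2255066 + 72900 \sqrt{82}$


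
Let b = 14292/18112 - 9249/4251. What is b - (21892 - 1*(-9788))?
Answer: -203273352563/6416176 ≈ -31681.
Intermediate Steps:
b = -8896883/6416176 (b = 14292*(1/18112) - 9249*1/4251 = 3573/4528 - 3083/1417 = -8896883/6416176 ≈ -1.3866)
b - (21892 - 1*(-9788)) = -8896883/6416176 - (21892 - 1*(-9788)) = -8896883/6416176 - (21892 + 9788) = -8896883/6416176 - 1*31680 = -8896883/6416176 - 31680 = -203273352563/6416176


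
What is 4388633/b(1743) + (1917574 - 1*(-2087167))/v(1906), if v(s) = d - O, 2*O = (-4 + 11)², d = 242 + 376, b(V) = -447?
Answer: -1629068917/530589 ≈ -3070.3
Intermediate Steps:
d = 618
O = 49/2 (O = (-4 + 11)²/2 = (½)*7² = (½)*49 = 49/2 ≈ 24.500)
v(s) = 1187/2 (v(s) = 618 - 1*49/2 = 618 - 49/2 = 1187/2)
4388633/b(1743) + (1917574 - 1*(-2087167))/v(1906) = 4388633/(-447) + (1917574 - 1*(-2087167))/(1187/2) = 4388633*(-1/447) + (1917574 + 2087167)*(2/1187) = -4388633/447 + 4004741*(2/1187) = -4388633/447 + 8009482/1187 = -1629068917/530589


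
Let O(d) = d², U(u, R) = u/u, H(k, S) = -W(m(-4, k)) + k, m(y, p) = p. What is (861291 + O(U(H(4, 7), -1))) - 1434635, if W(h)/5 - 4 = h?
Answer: -573343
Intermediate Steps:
W(h) = 20 + 5*h
H(k, S) = -20 - 4*k (H(k, S) = -(20 + 5*k) + k = (-20 - 5*k) + k = -20 - 4*k)
U(u, R) = 1
(861291 + O(U(H(4, 7), -1))) - 1434635 = (861291 + 1²) - 1434635 = (861291 + 1) - 1434635 = 861292 - 1434635 = -573343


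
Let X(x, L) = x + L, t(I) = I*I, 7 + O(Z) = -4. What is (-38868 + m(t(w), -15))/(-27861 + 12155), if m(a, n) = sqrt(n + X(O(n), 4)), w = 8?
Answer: 19434/7853 - I*sqrt(22)/15706 ≈ 2.4747 - 0.00029864*I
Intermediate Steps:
O(Z) = -11 (O(Z) = -7 - 4 = -11)
t(I) = I**2
X(x, L) = L + x
m(a, n) = sqrt(-7 + n) (m(a, n) = sqrt(n + (4 - 11)) = sqrt(n - 7) = sqrt(-7 + n))
(-38868 + m(t(w), -15))/(-27861 + 12155) = (-38868 + sqrt(-7 - 15))/(-27861 + 12155) = (-38868 + sqrt(-22))/(-15706) = (-38868 + I*sqrt(22))*(-1/15706) = 19434/7853 - I*sqrt(22)/15706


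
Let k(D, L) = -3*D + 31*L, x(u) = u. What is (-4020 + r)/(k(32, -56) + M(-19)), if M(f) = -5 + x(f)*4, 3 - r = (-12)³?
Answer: 2289/1913 ≈ 1.1966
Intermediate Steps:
r = 1731 (r = 3 - 1*(-12)³ = 3 - 1*(-1728) = 3 + 1728 = 1731)
M(f) = -5 + 4*f (M(f) = -5 + f*4 = -5 + 4*f)
(-4020 + r)/(k(32, -56) + M(-19)) = (-4020 + 1731)/((-3*32 + 31*(-56)) + (-5 + 4*(-19))) = -2289/((-96 - 1736) + (-5 - 76)) = -2289/(-1832 - 81) = -2289/(-1913) = -2289*(-1/1913) = 2289/1913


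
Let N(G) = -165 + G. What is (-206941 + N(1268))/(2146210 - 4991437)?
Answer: 205838/2845227 ≈ 0.072345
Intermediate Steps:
(-206941 + N(1268))/(2146210 - 4991437) = (-206941 + (-165 + 1268))/(2146210 - 4991437) = (-206941 + 1103)/(-2845227) = -205838*(-1/2845227) = 205838/2845227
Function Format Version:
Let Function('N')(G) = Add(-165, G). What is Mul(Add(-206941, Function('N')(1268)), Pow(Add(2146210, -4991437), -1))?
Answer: Rational(205838, 2845227) ≈ 0.072345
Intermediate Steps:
Mul(Add(-206941, Function('N')(1268)), Pow(Add(2146210, -4991437), -1)) = Mul(Add(-206941, Add(-165, 1268)), Pow(Add(2146210, -4991437), -1)) = Mul(Add(-206941, 1103), Pow(-2845227, -1)) = Mul(-205838, Rational(-1, 2845227)) = Rational(205838, 2845227)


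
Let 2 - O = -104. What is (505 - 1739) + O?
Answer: -1128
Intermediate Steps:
O = 106 (O = 2 - 1*(-104) = 2 + 104 = 106)
(505 - 1739) + O = (505 - 1739) + 106 = -1234 + 106 = -1128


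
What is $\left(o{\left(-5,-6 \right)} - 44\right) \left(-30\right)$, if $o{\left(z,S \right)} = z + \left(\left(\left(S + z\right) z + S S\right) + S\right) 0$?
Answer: $1470$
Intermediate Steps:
$o{\left(z,S \right)} = z$ ($o{\left(z,S \right)} = z + \left(\left(z \left(S + z\right) + S^{2}\right) + S\right) 0 = z + \left(\left(S^{2} + z \left(S + z\right)\right) + S\right) 0 = z + \left(S + S^{2} + z \left(S + z\right)\right) 0 = z + 0 = z$)
$\left(o{\left(-5,-6 \right)} - 44\right) \left(-30\right) = \left(-5 - 44\right) \left(-30\right) = \left(-49\right) \left(-30\right) = 1470$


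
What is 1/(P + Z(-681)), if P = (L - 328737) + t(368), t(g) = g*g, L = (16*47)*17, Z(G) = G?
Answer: -1/181210 ≈ -5.5185e-6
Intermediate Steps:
L = 12784 (L = 752*17 = 12784)
t(g) = g²
P = -180529 (P = (12784 - 328737) + 368² = -315953 + 135424 = -180529)
1/(P + Z(-681)) = 1/(-180529 - 681) = 1/(-181210) = -1/181210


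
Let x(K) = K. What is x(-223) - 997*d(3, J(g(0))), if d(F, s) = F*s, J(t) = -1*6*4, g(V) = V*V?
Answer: 71561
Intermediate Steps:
g(V) = V²
J(t) = -24 (J(t) = -6*4 = -24)
x(-223) - 997*d(3, J(g(0))) = -223 - 2991*(-24) = -223 - 997*(-72) = -223 + 71784 = 71561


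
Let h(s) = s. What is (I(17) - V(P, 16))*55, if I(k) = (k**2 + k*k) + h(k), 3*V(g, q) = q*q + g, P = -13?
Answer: 28270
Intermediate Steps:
V(g, q) = g/3 + q**2/3 (V(g, q) = (q*q + g)/3 = (q**2 + g)/3 = (g + q**2)/3 = g/3 + q**2/3)
I(k) = k + 2*k**2 (I(k) = (k**2 + k*k) + k = (k**2 + k**2) + k = 2*k**2 + k = k + 2*k**2)
(I(17) - V(P, 16))*55 = (17*(1 + 2*17) - ((1/3)*(-13) + (1/3)*16**2))*55 = (17*(1 + 34) - (-13/3 + (1/3)*256))*55 = (17*35 - (-13/3 + 256/3))*55 = (595 - 1*81)*55 = (595 - 81)*55 = 514*55 = 28270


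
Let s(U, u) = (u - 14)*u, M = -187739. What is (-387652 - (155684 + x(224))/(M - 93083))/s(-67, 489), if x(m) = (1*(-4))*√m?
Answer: -10886105426/6522793005 - 8*√14/32613965025 ≈ -1.6689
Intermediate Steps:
s(U, u) = u*(-14 + u) (s(U, u) = (-14 + u)*u = u*(-14 + u))
x(m) = -4*√m
(-387652 - (155684 + x(224))/(M - 93083))/s(-67, 489) = (-387652 - (155684 - 16*√14)/(-187739 - 93083))/((489*(-14 + 489))) = (-387652 - (155684 - 16*√14)/(-280822))/((489*475)) = (-387652 - (155684 - 16*√14)*(-1)/280822)/232275 = (-387652 - (-77842/140411 + 8*√14/140411))*(1/232275) = (-387652 + (77842/140411 - 8*√14/140411))*(1/232275) = (-54430527130/140411 - 8*√14/140411)*(1/232275) = -10886105426/6522793005 - 8*√14/32613965025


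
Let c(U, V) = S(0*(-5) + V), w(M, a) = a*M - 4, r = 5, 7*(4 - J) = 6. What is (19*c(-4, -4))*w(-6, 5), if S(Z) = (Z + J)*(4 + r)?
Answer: 34884/7 ≈ 4983.4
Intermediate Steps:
J = 22/7 (J = 4 - ⅐*6 = 4 - 6/7 = 22/7 ≈ 3.1429)
w(M, a) = -4 + M*a (w(M, a) = M*a - 4 = -4 + M*a)
S(Z) = 198/7 + 9*Z (S(Z) = (Z + 22/7)*(4 + 5) = (22/7 + Z)*9 = 198/7 + 9*Z)
c(U, V) = 198/7 + 9*V (c(U, V) = 198/7 + 9*(0*(-5) + V) = 198/7 + 9*(0 + V) = 198/7 + 9*V)
(19*c(-4, -4))*w(-6, 5) = (19*(198/7 + 9*(-4)))*(-4 - 6*5) = (19*(198/7 - 36))*(-4 - 30) = (19*(-54/7))*(-34) = -1026/7*(-34) = 34884/7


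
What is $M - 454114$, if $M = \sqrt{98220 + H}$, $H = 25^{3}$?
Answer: $-454114 + \sqrt{113845} \approx -4.5378 \cdot 10^{5}$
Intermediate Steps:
$H = 15625$
$M = \sqrt{113845}$ ($M = \sqrt{98220 + 15625} = \sqrt{113845} \approx 337.41$)
$M - 454114 = \sqrt{113845} - 454114 = -454114 + \sqrt{113845}$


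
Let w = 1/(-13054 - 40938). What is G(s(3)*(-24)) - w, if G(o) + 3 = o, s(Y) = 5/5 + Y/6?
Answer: -2105687/53992 ≈ -39.000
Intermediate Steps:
s(Y) = 1 + Y/6 (s(Y) = 5*(⅕) + Y*(⅙) = 1 + Y/6)
w = -1/53992 (w = 1/(-53992) = -1/53992 ≈ -1.8521e-5)
G(o) = -3 + o
G(s(3)*(-24)) - w = (-3 + (1 + (⅙)*3)*(-24)) - 1*(-1/53992) = (-3 + (1 + ½)*(-24)) + 1/53992 = (-3 + (3/2)*(-24)) + 1/53992 = (-3 - 36) + 1/53992 = -39 + 1/53992 = -2105687/53992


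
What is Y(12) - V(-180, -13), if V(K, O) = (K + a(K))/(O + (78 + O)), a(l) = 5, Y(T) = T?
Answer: 799/52 ≈ 15.365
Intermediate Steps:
V(K, O) = (5 + K)/(78 + 2*O) (V(K, O) = (K + 5)/(O + (78 + O)) = (5 + K)/(78 + 2*O))
Y(12) - V(-180, -13) = 12 - (5 - 180)/(2*(39 - 13)) = 12 - (-175)/(2*26) = 12 - 1*(-175/52) = 12 + 175/52 = 799/52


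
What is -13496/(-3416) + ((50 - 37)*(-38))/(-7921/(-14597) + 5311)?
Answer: 9122743855/2364743934 ≈ 3.8578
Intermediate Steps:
-13496/(-3416) + ((50 - 37)*(-38))/(-7921/(-14597) + 5311) = -13496*(-1/3416) + (13*(-38))/(-7921*(-1/14597) + 5311) = 241/61 - 494/(7921/14597 + 5311) = 241/61 - 494/77532588/14597 = 241/61 - 494*14597/77532588 = 241/61 - 3605459/38766294 = 9122743855/2364743934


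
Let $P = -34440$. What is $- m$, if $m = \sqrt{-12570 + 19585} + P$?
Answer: $34440 - \sqrt{7015} \approx 34356.0$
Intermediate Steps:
$m = -34440 + \sqrt{7015}$ ($m = \sqrt{-12570 + 19585} - 34440 = \sqrt{7015} - 34440 = -34440 + \sqrt{7015} \approx -34356.0$)
$- m = - (-34440 + \sqrt{7015}) = 34440 - \sqrt{7015}$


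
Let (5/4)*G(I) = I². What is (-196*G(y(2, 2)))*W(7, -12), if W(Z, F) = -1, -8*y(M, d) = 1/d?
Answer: 49/80 ≈ 0.61250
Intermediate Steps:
y(M, d) = -1/(8*d)
G(I) = 4*I²/5
(-196*G(y(2, 2)))*W(7, -12) = -784*(-⅛/2)²/5*(-1) = -784*(-⅛*½)²/5*(-1) = -784*(-1/16)²/5*(-1) = -784/(5*256)*(-1) = -196*1/320*(-1) = -49/80*(-1) = 49/80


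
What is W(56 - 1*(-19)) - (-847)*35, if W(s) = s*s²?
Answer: 451520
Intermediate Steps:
W(s) = s³
W(56 - 1*(-19)) - (-847)*35 = (56 - 1*(-19))³ - (-847)*35 = (56 + 19)³ - 1*(-29645) = 75³ + 29645 = 421875 + 29645 = 451520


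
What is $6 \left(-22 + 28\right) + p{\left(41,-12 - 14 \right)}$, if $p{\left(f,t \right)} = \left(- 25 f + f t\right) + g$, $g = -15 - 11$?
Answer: $-2081$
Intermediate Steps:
$g = -26$
$p{\left(f,t \right)} = -26 - 25 f + f t$ ($p{\left(f,t \right)} = \left(- 25 f + f t\right) - 26 = -26 - 25 f + f t$)
$6 \left(-22 + 28\right) + p{\left(41,-12 - 14 \right)} = 6 \left(-22 + 28\right) - \left(1051 - 41 \left(-12 - 14\right)\right) = 6 \cdot 6 - 2117 = 36 - 2117 = -2081$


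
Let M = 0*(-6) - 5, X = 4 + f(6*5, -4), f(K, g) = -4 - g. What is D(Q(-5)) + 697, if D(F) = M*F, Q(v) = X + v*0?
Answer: 677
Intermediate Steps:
X = 4 (X = 4 + (-4 - 1*(-4)) = 4 + (-4 + 4) = 4 + 0 = 4)
M = -5 (M = 0 - 5 = -5)
Q(v) = 4 (Q(v) = 4 + v*0 = 4 + 0 = 4)
D(F) = -5*F
D(Q(-5)) + 697 = -5*4 + 697 = -20 + 697 = 677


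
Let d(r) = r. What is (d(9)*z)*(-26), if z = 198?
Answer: -46332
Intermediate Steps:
(d(9)*z)*(-26) = (9*198)*(-26) = 1782*(-26) = -46332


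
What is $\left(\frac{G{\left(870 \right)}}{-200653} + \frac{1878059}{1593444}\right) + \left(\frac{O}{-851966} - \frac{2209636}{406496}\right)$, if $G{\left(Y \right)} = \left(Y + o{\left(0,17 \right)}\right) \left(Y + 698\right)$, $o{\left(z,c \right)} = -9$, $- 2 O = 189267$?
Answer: $- \frac{1636018316194288917205}{150446880825160766232} \approx -10.874$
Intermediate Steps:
$O = - \frac{189267}{2}$ ($O = \left(- \frac{1}{2}\right) 189267 = - \frac{189267}{2} \approx -94634.0$)
$G{\left(Y \right)} = \left(-9 + Y\right) \left(698 + Y\right)$ ($G{\left(Y \right)} = \left(Y - 9\right) \left(Y + 698\right) = \left(-9 + Y\right) \left(698 + Y\right)$)
$\left(\frac{G{\left(870 \right)}}{-200653} + \frac{1878059}{1593444}\right) + \left(\frac{O}{-851966} - \frac{2209636}{406496}\right) = \left(\frac{-6282 + 870^{2} + 689 \cdot 870}{-200653} + \frac{1878059}{1593444}\right) - \left(- \frac{8229}{74084} + \frac{552409}{101624}\right) = \left(\left(-6282 + 756900 + 599430\right) \left(- \frac{1}{200653}\right) + 1878059 \cdot \frac{1}{1593444}\right) - \frac{10022101115}{1882178104} = \left(1350048 \left(- \frac{1}{200653}\right) + \frac{1878059}{1593444}\right) + \left(\frac{8229}{74084} - \frac{552409}{101624}\right) = \left(- \frac{1350048}{200653} + \frac{1878059}{1593444}\right) - \frac{10022101115}{1882178104} = - \frac{1774387712785}{319729318932} - \frac{10022101115}{1882178104} = - \frac{1636018316194288917205}{150446880825160766232}$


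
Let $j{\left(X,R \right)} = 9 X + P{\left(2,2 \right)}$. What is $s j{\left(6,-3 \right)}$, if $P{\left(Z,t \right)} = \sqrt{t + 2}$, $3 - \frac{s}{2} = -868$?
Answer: $97552$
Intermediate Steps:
$s = 1742$ ($s = 6 - -1736 = 6 + 1736 = 1742$)
$P{\left(Z,t \right)} = \sqrt{2 + t}$
$j{\left(X,R \right)} = 2 + 9 X$ ($j{\left(X,R \right)} = 9 X + \sqrt{2 + 2} = 9 X + \sqrt{4} = 9 X + 2 = 2 + 9 X$)
$s j{\left(6,-3 \right)} = 1742 \left(2 + 9 \cdot 6\right) = 1742 \left(2 + 54\right) = 1742 \cdot 56 = 97552$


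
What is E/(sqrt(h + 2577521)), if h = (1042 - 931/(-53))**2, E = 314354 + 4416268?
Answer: 125361483*sqrt(10393865138)/5196932569 ≈ 2459.3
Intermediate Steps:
E = 4730622
h = 3153608649/2809 (h = (1042 - 931*(-1/53))**2 = (1042 + 931/53)**2 = (56157/53)**2 = 3153608649/2809 ≈ 1.1227e+6)
E/(sqrt(h + 2577521)) = 4730622/(sqrt(3153608649/2809 + 2577521)) = 4730622/(sqrt(10393865138/2809)) = 4730622/((sqrt(10393865138)/53)) = 4730622*(53*sqrt(10393865138)/10393865138) = 125361483*sqrt(10393865138)/5196932569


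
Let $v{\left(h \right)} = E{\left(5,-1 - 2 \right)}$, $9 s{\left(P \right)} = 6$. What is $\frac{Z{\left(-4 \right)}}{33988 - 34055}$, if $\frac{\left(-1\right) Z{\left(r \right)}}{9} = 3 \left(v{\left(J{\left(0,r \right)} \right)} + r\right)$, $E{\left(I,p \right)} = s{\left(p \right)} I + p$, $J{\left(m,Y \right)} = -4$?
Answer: $- \frac{99}{67} \approx -1.4776$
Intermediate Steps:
$s{\left(P \right)} = \frac{2}{3}$ ($s{\left(P \right)} = \frac{1}{9} \cdot 6 = \frac{2}{3}$)
$E{\left(I,p \right)} = p + \frac{2 I}{3}$ ($E{\left(I,p \right)} = \frac{2 I}{3} + p = p + \frac{2 I}{3}$)
$v{\left(h \right)} = \frac{1}{3}$ ($v{\left(h \right)} = \left(-1 - 2\right) + \frac{2}{3} \cdot 5 = \left(-1 - 2\right) + \frac{10}{3} = -3 + \frac{10}{3} = \frac{1}{3}$)
$Z{\left(r \right)} = -9 - 27 r$ ($Z{\left(r \right)} = - 9 \cdot 3 \left(\frac{1}{3} + r\right) = - 9 \left(1 + 3 r\right) = -9 - 27 r$)
$\frac{Z{\left(-4 \right)}}{33988 - 34055} = \frac{-9 - -108}{33988 - 34055} = \frac{-9 + 108}{-67} = 99 \left(- \frac{1}{67}\right) = - \frac{99}{67}$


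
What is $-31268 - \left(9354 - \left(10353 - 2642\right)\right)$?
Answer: $-32911$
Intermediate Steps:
$-31268 - \left(9354 - \left(10353 - 2642\right)\right) = -31268 - \left(9354 - 7711\right) = -31268 - 1643 = -32911$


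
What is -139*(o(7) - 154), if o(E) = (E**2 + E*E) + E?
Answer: 6811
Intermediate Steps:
o(E) = E + 2*E**2 (o(E) = (E**2 + E**2) + E = 2*E**2 + E = E + 2*E**2)
-139*(o(7) - 154) = -139*(7*(1 + 2*7) - 154) = -139*(7*(1 + 14) - 154) = -139*(7*15 - 154) = -139*(105 - 154) = -139*(-49) = 6811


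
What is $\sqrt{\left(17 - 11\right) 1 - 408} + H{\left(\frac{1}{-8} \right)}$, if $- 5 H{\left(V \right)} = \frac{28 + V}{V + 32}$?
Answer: $- \frac{223}{1275} + i \sqrt{402} \approx -0.1749 + 20.05 i$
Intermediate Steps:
$H{\left(V \right)} = - \frac{28 + V}{5 \left(32 + V\right)}$ ($H{\left(V \right)} = - \frac{\left(28 + V\right) \frac{1}{V + 32}}{5} = - \frac{\left(28 + V\right) \frac{1}{32 + V}}{5} = - \frac{\frac{1}{32 + V} \left(28 + V\right)}{5} = - \frac{28 + V}{5 \left(32 + V\right)}$)
$\sqrt{\left(17 - 11\right) 1 - 408} + H{\left(\frac{1}{-8} \right)} = \sqrt{\left(17 - 11\right) 1 - 408} + \frac{-28 - \frac{1}{-8}}{5 \left(32 + \frac{1}{-8}\right)} = \sqrt{6 \cdot 1 - 408} + \frac{-28 - - \frac{1}{8}}{5 \left(32 - \frac{1}{8}\right)} = \sqrt{6 - 408} + \frac{-28 + \frac{1}{8}}{5 \cdot \frac{255}{8}} = \sqrt{-402} + \frac{1}{5} \cdot \frac{8}{255} \left(- \frac{223}{8}\right) = i \sqrt{402} - \frac{223}{1275} = - \frac{223}{1275} + i \sqrt{402}$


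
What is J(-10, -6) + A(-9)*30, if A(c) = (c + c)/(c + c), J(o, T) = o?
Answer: 20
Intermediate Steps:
A(c) = 1 (A(c) = (2*c)/((2*c)) = (2*c)*(1/(2*c)) = 1)
J(-10, -6) + A(-9)*30 = -10 + 1*30 = -10 + 30 = 20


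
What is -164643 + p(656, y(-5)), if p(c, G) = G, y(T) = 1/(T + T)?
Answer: -1646431/10 ≈ -1.6464e+5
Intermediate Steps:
y(T) = 1/(2*T)
-164643 + p(656, y(-5)) = -164643 + (½)/(-5) = -164643 + (½)*(-⅕) = -164643 - ⅒ = -1646431/10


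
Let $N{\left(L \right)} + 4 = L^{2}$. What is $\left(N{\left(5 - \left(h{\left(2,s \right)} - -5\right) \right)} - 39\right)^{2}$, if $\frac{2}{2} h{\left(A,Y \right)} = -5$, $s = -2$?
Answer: $324$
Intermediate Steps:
$h{\left(A,Y \right)} = -5$
$N{\left(L \right)} = -4 + L^{2}$
$\left(N{\left(5 - \left(h{\left(2,s \right)} - -5\right) \right)} - 39\right)^{2} = \left(\left(-4 + \left(5 - \left(-5 - -5\right)\right)^{2}\right) - 39\right)^{2} = \left(\left(-4 + \left(5 - \left(-5 + 5\right)\right)^{2}\right) - 39\right)^{2} = \left(\left(-4 + \left(5 - 0\right)^{2}\right) - 39\right)^{2} = \left(\left(-4 + \left(5 + 0\right)^{2}\right) - 39\right)^{2} = \left(\left(-4 + 5^{2}\right) - 39\right)^{2} = \left(\left(-4 + 25\right) - 39\right)^{2} = \left(21 - 39\right)^{2} = \left(-18\right)^{2} = 324$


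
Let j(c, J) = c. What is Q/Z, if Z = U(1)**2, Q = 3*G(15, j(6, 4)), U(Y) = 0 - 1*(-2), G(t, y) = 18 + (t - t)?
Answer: 27/2 ≈ 13.500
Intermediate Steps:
G(t, y) = 18 (G(t, y) = 18 + 0 = 18)
U(Y) = 2 (U(Y) = 0 + 2 = 2)
Q = 54 (Q = 3*18 = 54)
Z = 4 (Z = 2**2 = 4)
Q/Z = 54/4 = 54*(1/4) = 27/2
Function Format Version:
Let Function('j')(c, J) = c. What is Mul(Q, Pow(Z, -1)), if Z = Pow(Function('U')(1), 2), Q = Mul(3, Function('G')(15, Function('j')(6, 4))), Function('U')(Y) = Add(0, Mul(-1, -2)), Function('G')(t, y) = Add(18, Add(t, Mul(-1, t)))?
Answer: Rational(27, 2) ≈ 13.500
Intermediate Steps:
Function('G')(t, y) = 18 (Function('G')(t, y) = Add(18, 0) = 18)
Function('U')(Y) = 2 (Function('U')(Y) = Add(0, 2) = 2)
Q = 54 (Q = Mul(3, 18) = 54)
Z = 4 (Z = Pow(2, 2) = 4)
Mul(Q, Pow(Z, -1)) = Mul(54, Pow(4, -1)) = Mul(54, Rational(1, 4)) = Rational(27, 2)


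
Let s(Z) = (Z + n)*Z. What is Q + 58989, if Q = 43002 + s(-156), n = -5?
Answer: 127107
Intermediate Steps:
s(Z) = Z*(-5 + Z) (s(Z) = (Z - 5)*Z = (-5 + Z)*Z = Z*(-5 + Z))
Q = 68118 (Q = 43002 - 156*(-5 - 156) = 43002 - 156*(-161) = 43002 + 25116 = 68118)
Q + 58989 = 68118 + 58989 = 127107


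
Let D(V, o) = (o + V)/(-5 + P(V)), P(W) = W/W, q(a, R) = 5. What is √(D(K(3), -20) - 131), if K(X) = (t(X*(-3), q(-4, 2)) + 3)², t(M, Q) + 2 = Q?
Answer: 3*I*√15 ≈ 11.619*I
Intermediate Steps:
t(M, Q) = -2 + Q
P(W) = 1
K(X) = 36 (K(X) = ((-2 + 5) + 3)² = (3 + 3)² = 6² = 36)
D(V, o) = -V/4 - o/4 (D(V, o) = (o + V)/(-5 + 1) = (V + o)/(-4) = (V + o)*(-¼) = -V/4 - o/4)
√(D(K(3), -20) - 131) = √((-¼*36 - ¼*(-20)) - 131) = √((-9 + 5) - 131) = √(-4 - 131) = √(-135) = 3*I*√15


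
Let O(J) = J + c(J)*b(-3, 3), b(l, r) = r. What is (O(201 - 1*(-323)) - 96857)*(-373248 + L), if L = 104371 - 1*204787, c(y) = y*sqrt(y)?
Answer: 45629474112 - 1489199616*sqrt(131) ≈ 2.8585e+10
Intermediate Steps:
c(y) = y**(3/2)
L = -100416 (L = 104371 - 204787 = -100416)
O(J) = J + 3*J**(3/2) (O(J) = J + J**(3/2)*3 = J + 3*J**(3/2))
(O(201 - 1*(-323)) - 96857)*(-373248 + L) = (((201 - 1*(-323)) + 3*(201 - 1*(-323))**(3/2)) - 96857)*(-373248 - 100416) = (((201 + 323) + 3*(201 + 323)**(3/2)) - 96857)*(-473664) = ((524 + 3*524**(3/2)) - 96857)*(-473664) = ((524 + 3*(1048*sqrt(131))) - 96857)*(-473664) = ((524 + 3144*sqrt(131)) - 96857)*(-473664) = (-96333 + 3144*sqrt(131))*(-473664) = 45629474112 - 1489199616*sqrt(131)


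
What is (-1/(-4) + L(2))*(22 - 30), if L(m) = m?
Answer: -18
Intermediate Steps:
(-1/(-4) + L(2))*(22 - 30) = (-1/(-4) + 2)*(22 - 30) = (-1*(-¼) + 2)*(-8) = (¼ + 2)*(-8) = (9/4)*(-8) = -18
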